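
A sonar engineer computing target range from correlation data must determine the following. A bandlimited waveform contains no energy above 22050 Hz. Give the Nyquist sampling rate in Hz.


The Nyquist rate is twice the maximum frequency component.
fs_min = 2 * fmax
      = 2 * 22050
      = 44100 Hz

44100


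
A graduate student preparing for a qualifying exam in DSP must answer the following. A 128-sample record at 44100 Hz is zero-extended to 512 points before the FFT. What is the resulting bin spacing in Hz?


Frequency resolution after zero-padding:
N_padded = 128 * 4 = 512
df = fs / N_padded
   = 44100 / 512
   = 86.1328 Hz

86.1328 Hz


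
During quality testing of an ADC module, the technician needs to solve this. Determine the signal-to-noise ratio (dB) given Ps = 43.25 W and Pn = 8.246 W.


SNR in decibels:
SNR = 10 * log10(Ps / Pn)
    = 10 * log10(43.25 / 8.246)
    = 10 * log10(5.245)
    = 10 * 0.7197
    = 7.2 dB

7.2 dB


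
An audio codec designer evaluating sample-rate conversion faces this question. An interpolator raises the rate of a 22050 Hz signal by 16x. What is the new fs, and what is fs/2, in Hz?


Step 1 — output sample rate after interpolation by L:
fs_out = L * fs_in = 16 * 22050 = 352800 Hz

Step 2 — Nyquist frequency of the output stream:
f_Nyq = fs_out / 2 = 352800 / 2 = 176400.0 Hz

fs_out = 352800 Hz; f_Nyquist = 176400.0 Hz


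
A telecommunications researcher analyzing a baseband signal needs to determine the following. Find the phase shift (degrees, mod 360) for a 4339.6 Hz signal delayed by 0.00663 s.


Phase shift from frequency and time delay:
phi = 360 * f * t_delay
    = 360 * 4339.6 * 0.00663
    = 10357.76 degrees
    mod 360 = 277.76 degrees

277.76 degrees


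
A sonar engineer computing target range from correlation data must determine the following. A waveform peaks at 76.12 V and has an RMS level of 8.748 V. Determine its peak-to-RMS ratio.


Crest factor is the ratio of peak to RMS:
CF = V_peak / V_rms
   = 76.12 / 8.748
   = 8.7014

8.7014


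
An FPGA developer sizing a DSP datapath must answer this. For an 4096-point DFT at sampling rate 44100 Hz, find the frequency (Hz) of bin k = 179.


Frequency of DFT bin k:
f_k = k * fs / N
    = 179 * 44100 / 4096
    = 7893900 / 4096
    = 1927.222 Hz

1927.222 Hz


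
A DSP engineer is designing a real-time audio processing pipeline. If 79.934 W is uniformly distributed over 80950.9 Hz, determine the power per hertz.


Power spectral density:
PSD = P / BW
    = 79.934 / 80950.9
    = 0.00098744 W/Hz

0.00098744 W/Hz


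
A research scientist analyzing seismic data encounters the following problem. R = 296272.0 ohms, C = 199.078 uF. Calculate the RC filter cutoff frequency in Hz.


Cutoff frequency of a first-order RC filter:
fc = 1 / (2 * pi * R * C)
C = 199.078 uF = 0.000199078 F
fc = 1 / (2 * pi * 296272.0 * 0.000199078)
   = 1 / 370.59004307484
   = 0.002698 Hz

0.002698 Hz


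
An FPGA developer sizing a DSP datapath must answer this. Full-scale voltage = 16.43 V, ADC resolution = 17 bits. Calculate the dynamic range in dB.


Dynamic range from full-scale to LSB:
V_min = V_max / 2^bits = 16.43 / 2^17
DR = 20 * log10(V_max / V_min)
   = 20 * log10(2^17)
   = 20 * 17 * log10(2)
   = 102.35 dB

102.35 dB


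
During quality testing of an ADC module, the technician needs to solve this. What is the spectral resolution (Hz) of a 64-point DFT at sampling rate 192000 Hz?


DFT frequency resolution:
df = fs / N
   = 192000 / 64
   = 3000.0 Hz

3000.0 Hz


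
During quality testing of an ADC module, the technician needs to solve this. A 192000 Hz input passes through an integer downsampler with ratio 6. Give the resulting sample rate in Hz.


Decimation reduces the sample rate:
fs_out = fs_in / M
       = 192000 / 6
       = 32000.0 Hz

32000.0 Hz


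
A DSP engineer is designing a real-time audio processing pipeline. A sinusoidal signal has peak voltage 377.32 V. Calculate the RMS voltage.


RMS voltage for a sinusoidal waveform:
V_rms = V_peak / sqrt(2)
      = 377.32 / 1.414214
      = 266.806 V

266.806 V


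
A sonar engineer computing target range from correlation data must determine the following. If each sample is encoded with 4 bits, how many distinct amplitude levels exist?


Number of quantization levels = 2^N
= 2^4
= 16

16


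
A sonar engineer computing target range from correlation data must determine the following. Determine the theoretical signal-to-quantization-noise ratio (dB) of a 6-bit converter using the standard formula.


Theoretical SNR for a full-scale sinusoid:
SNR = 6.02 * N + 1.76
    = 6.02 * 6 + 1.76
    = 36.12 + 1.76
    = 37.88 dB

37.88 dB


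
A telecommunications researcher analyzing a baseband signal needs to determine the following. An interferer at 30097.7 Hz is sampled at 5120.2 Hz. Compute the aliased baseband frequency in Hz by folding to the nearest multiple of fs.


Compute the nearest integer multiple of fs to the signal:
n = round(30097.7 / 5120.2) = 6
f_alias = |30097.7 - 6 * 5120.2|
        = |30097.7 - 30721.2|
        = 623.5 Hz

623.5


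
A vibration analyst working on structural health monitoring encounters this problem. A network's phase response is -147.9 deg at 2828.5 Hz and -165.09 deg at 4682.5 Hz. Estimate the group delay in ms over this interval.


Group delay from phase difference:
tau = -d(phi)/d(omega)
d(phi) = -17.19 deg = -0.300022 rad
d(omega) = 2*pi*(4682.5 - 2828.5) = 11649.0256 rad/s
tau = -(-0.300022) / 11649.0256
    = 0.0258 ms

0.0258 ms


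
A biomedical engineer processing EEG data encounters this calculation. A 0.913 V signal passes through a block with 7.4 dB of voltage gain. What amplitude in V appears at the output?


Output voltage from dB gain:
V_out = V_in * 10^(gain_dB / 20)
      = 0.913 * 10^(7.4 / 20)
      = 0.913 * 2.344229
      = 2.1403 V

2.1403 V


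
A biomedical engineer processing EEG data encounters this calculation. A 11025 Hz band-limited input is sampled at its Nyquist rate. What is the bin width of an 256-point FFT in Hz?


Step 1 — Nyquist sampling rate:
fs = 2 * fmax = 2 * 11025 = 22050 Hz

Step 2 — DFT bin spacing:
df = fs / N = 22050 / 256 = 86.1328 Hz

86.1328 Hz


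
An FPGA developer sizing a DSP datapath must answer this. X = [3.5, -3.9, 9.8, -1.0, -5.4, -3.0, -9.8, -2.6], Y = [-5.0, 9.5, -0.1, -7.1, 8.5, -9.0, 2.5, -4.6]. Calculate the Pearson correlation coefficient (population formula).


Pearson correlation coefficient (population):
r = cov(X,Y) / (std(X) * std(Y))
Mean X = -1.55, Mean Y = -0.6625
Cov(X,Y) = -11.010625
Std(X) = 5.547973, Std(Y) = 6.54617
r = -0.3032

-0.3032


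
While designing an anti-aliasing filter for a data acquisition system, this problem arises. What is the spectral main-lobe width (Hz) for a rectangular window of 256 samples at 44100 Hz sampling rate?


Main lobe width for a rectangular window:
Width = 2 * fs / N
      = 2 * 44100 / 256
      = 88200 / 256
      = 344.531 Hz

344.531 Hz


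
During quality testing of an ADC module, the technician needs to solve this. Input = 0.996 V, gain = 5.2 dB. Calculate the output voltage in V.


Output voltage from dB gain:
V_out = V_in * 10^(gain_dB / 20)
      = 0.996 * 10^(5.2 / 20)
      = 0.996 * 1.819701
      = 1.8124 V

1.8124 V


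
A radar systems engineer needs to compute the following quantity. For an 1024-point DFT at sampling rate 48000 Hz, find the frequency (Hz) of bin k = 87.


Frequency of DFT bin k:
f_k = k * fs / N
    = 87 * 48000 / 1024
    = 4176000 / 1024
    = 4078.125 Hz

4078.125 Hz


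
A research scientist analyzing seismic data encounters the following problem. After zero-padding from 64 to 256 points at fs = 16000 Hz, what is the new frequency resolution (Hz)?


Frequency resolution after zero-padding:
N_padded = 64 * 4 = 256
df = fs / N_padded
   = 16000 / 256
   = 62.5 Hz

62.5 Hz


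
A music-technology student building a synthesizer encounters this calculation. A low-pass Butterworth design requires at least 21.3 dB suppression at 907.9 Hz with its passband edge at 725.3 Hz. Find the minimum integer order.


Butterworth filter order formula:
n = log10(10^(A/10) - 1) / (2 * log10(f_stop/f_pass))
10^(21.3/10) - 1 = 133.8963
f_stop/f_pass = 907.9 / 725.3 = 1.2518
n = 10.9042 -> ceil = 11

11


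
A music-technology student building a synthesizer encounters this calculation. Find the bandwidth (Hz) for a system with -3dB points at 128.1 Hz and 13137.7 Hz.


Bandwidth is the difference of -3dB frequencies:
BW = f_high - f_low
   = 13137.7 - 128.1
   = 13009.6 Hz

13009.6 Hz


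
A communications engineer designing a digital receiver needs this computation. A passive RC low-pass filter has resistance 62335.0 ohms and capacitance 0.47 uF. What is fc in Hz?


Cutoff frequency of a first-order RC filter:
fc = 1 / (2 * pi * R * C)
C = 0.47 uF = 4.7e-07 F
fc = 1 / (2 * pi * 62335.0 * 4.7e-07)
   = 1 / 0.18408130737783
   = 5.432382 Hz

5.432382 Hz


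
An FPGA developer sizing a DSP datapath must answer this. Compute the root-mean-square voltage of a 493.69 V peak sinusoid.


RMS voltage for a sinusoidal waveform:
V_rms = V_peak / sqrt(2)
      = 493.69 / 1.414214
      = 349.092 V

349.092 V


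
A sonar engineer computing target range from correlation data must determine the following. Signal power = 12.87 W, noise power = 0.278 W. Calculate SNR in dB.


SNR in decibels:
SNR = 10 * log10(Ps / Pn)
    = 10 * log10(12.87 / 0.278)
    = 10 * log10(46.295)
    = 10 * 1.6655
    = 16.66 dB

16.66 dB


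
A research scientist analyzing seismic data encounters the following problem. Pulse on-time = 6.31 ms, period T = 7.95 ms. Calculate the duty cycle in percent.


Duty cycle as a percentage:
DC = (t_on / T) * 100
   = (6.31 / 7.95) * 100
   = 0.793711 * 100
   = 79.37 %

79.37 %


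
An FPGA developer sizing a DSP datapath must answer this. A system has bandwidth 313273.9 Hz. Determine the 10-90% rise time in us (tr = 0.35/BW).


Rise time from bandwidth relationship:
tr = 0.35 / BW
   = 0.35 / 313273.9
   = 1.117233194e-06 s
   = 1.1172 us

1.1172 us


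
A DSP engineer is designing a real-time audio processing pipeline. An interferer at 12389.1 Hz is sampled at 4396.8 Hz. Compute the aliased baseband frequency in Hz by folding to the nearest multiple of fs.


Compute the nearest integer multiple of fs to the signal:
n = round(12389.1 / 4396.8) = 3
f_alias = |12389.1 - 3 * 4396.8|
        = |12389.1 - 13190.4|
        = 801.3 Hz

801.3


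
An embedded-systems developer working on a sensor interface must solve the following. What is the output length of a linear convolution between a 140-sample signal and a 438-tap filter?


Linear convolution output length:
L = N + M - 1
  = 140 + 438 - 1
  = 577 samples

577


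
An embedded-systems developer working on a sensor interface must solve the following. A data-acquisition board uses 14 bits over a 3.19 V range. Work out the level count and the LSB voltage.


Step 1 — number of quantization levels:
L = 2^N = 2^14 = 16384

Step 2 — LSB step size:
delta = Vfs / L
      = 3.19 / 16384
      = 0.0001947 V

Levels = 16384; step size = 0.0001947 V


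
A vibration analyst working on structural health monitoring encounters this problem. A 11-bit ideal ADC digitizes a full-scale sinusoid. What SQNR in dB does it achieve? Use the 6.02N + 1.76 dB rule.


Theoretical SNR for a full-scale sinusoid:
SNR = 6.02 * N + 1.76
    = 6.02 * 11 + 1.76
    = 66.22 + 1.76
    = 67.98 dB

67.98 dB


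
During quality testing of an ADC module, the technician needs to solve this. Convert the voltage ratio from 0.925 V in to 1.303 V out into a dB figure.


Voltage gain in dB:
G = 20 * log10(Vout / Vin)
  = 20 * log10(1.303 / 0.925)
  = 20 * log10(1.408649)
  = 20 * 0.148803
  = 2.98 dB

2.98 dB


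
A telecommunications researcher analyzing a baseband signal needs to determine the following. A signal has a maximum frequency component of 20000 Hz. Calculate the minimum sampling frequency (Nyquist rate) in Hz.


The Nyquist rate is twice the maximum frequency component.
fs_min = 2 * fmax
      = 2 * 20000
      = 40000 Hz

40000


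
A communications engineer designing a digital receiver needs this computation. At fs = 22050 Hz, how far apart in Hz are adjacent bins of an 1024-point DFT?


DFT frequency resolution:
df = fs / N
   = 22050 / 1024
   = 21.5332 Hz

21.5332 Hz


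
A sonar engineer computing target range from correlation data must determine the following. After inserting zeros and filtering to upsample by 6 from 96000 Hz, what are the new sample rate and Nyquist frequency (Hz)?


Step 1 — output sample rate after interpolation by L:
fs_out = L * fs_in = 6 * 96000 = 576000 Hz

Step 2 — Nyquist frequency of the output stream:
f_Nyq = fs_out / 2 = 576000 / 2 = 288000.0 Hz

fs_out = 576000 Hz; f_Nyquist = 288000.0 Hz


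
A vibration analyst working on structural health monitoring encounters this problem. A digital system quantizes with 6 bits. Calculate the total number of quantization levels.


Number of quantization levels = 2^N
= 2^6
= 64

64


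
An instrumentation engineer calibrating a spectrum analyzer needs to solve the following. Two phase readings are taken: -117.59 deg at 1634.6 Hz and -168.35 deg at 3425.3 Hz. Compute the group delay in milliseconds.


Group delay from phase difference:
tau = -d(phi)/d(omega)
d(phi) = -50.76 deg = -0.885929 rad
d(omega) = 2*pi*(3425.3 - 1634.6) = 11251.2999 rad/s
tau = -(-0.885929) / 11251.2999
    = 0.0787 ms

0.0787 ms


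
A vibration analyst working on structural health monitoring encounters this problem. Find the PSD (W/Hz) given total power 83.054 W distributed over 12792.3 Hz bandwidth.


Power spectral density:
PSD = P / BW
    = 83.054 / 12792.3
    = 0.0064925 W/Hz

0.0064925 W/Hz


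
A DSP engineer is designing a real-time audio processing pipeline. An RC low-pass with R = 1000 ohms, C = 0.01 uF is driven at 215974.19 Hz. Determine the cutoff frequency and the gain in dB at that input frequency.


Step 1 — cutoff frequency:
fc = 1 / (2*pi*R*C)
C = 0.01 uF = 1e-08 F
fc = 1 / (2*pi*1000*1e-08)
   = 15915.494 Hz

Step 2 — magnitude at f = 215974.19 Hz:
|H(f)| = 1 / sqrt(1 + (f/fc)^2)
f/fc = 215974.19 / 15915.494 = 13.570059
|H| = 1 / sqrt(1 + 184.146501) = 0.0734924
|H|_dB = 20*log10(0.0734924) = -22.68 dB

fc = 15915.494 Hz; |H(215974.19 Hz)| = -22.68 dB


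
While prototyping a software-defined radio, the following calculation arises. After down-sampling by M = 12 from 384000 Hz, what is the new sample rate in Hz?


Decimation reduces the sample rate:
fs_out = fs_in / M
       = 384000 / 12
       = 32000.0 Hz

32000.0 Hz


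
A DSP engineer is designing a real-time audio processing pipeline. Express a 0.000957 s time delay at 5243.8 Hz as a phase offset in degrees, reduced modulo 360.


Phase shift from frequency and time delay:
phi = 360 * f * t_delay
    = 360 * 5243.8 * 0.000957
    = 1806.59 degrees
    mod 360 = 6.59 degrees

6.59 degrees


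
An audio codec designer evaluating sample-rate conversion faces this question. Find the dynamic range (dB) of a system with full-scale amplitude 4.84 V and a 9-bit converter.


Dynamic range from full-scale to LSB:
V_min = V_max / 2^bits = 4.84 / 2^9
DR = 20 * log10(V_max / V_min)
   = 20 * log10(2^9)
   = 20 * 9 * log10(2)
   = 54.19 dB

54.19 dB


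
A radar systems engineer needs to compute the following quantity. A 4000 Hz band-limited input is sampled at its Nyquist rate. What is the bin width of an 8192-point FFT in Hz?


Step 1 — Nyquist sampling rate:
fs = 2 * fmax = 2 * 4000 = 8000 Hz

Step 2 — DFT bin spacing:
df = fs / N = 8000 / 8192 = 0.9766 Hz

0.9766 Hz


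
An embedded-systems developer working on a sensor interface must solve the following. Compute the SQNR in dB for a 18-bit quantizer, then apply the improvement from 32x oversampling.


Step 1 — baseline SQNR at Nyquist:
SQNR_base = 6.02*N + 1.76
          = 6.02*18 + 1.76
          = 110.12 dB

Step 2 — oversampling processing gain:
G = 10*log10(OSR) = 10*log10(32) = 15.05 dB

Step 3 — total:
SQNR_total = 110.12 + 15.05 = 125.17 dB

Base SQNR = 110.12 dB; oversampled SQNR = 125.17 dB


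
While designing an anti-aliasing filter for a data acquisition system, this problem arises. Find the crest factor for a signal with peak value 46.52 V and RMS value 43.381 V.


Crest factor is the ratio of peak to RMS:
CF = V_peak / V_rms
   = 46.52 / 43.381
   = 1.0724

1.0724


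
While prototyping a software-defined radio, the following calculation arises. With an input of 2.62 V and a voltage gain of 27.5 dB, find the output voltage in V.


Output voltage from dB gain:
V_out = V_in * 10^(gain_dB / 20)
      = 2.62 * 10^(27.5 / 20)
      = 2.62 * 23.713737
      = 62.13 V

62.13 V


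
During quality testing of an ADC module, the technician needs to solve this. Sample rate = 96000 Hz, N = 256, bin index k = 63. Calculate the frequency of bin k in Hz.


Frequency of DFT bin k:
f_k = k * fs / N
    = 63 * 96000 / 256
    = 6048000 / 256
    = 23625.0 Hz

23625.0 Hz


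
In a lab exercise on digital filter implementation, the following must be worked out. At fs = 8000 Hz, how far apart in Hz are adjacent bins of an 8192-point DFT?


DFT frequency resolution:
df = fs / N
   = 8000 / 8192
   = 0.9766 Hz

0.9766 Hz


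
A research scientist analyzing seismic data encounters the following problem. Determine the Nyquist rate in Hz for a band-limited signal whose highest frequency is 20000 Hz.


The Nyquist rate is twice the maximum frequency component.
fs_min = 2 * fmax
      = 2 * 20000
      = 40000 Hz

40000


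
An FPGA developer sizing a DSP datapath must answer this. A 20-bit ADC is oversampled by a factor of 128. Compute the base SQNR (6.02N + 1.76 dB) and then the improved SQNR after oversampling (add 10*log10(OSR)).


Step 1 — baseline SQNR at Nyquist:
SQNR_base = 6.02*N + 1.76
          = 6.02*20 + 1.76
          = 122.16 dB

Step 2 — oversampling processing gain:
G = 10*log10(OSR) = 10*log10(128) = 21.07 dB

Step 3 — total:
SQNR_total = 122.16 + 21.07 = 143.23 dB

Base SQNR = 122.16 dB; oversampled SQNR = 143.23 dB


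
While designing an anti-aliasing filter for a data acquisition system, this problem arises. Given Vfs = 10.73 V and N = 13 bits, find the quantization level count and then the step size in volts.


Step 1 — number of quantization levels:
L = 2^N = 2^13 = 8192

Step 2 — LSB step size:
delta = Vfs / L
      = 10.73 / 8192
      = 0.00130981 V

Levels = 8192; step size = 0.00130981 V


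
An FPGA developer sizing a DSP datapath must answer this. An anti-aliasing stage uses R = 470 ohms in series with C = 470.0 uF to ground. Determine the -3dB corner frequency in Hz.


Cutoff frequency of a first-order RC filter:
fc = 1 / (2 * pi * R * C)
C = 470.0 uF = 0.00047 F
fc = 1 / (2 * pi * 470 * 0.00047)
   = 1 / 1.387955634356
   = 0.720484 Hz

0.720484 Hz


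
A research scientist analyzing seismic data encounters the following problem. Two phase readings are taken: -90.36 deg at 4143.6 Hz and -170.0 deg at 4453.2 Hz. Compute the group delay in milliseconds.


Group delay from phase difference:
tau = -d(phi)/d(omega)
d(phi) = -79.64 deg = -1.38998 rad
d(omega) = 2*pi*(4453.2 - 4143.6) = 1945.2742 rad/s
tau = -(-1.38998) / 1945.2742
    = 0.7145 ms

0.7145 ms


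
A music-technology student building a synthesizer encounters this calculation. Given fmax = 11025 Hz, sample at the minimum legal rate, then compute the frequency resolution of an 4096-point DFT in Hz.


Step 1 — Nyquist sampling rate:
fs = 2 * fmax = 2 * 11025 = 22050 Hz

Step 2 — DFT bin spacing:
df = fs / N = 22050 / 4096 = 5.3833 Hz

5.3833 Hz


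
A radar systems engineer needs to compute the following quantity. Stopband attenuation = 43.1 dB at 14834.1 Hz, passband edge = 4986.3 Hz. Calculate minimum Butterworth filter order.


Butterworth filter order formula:
n = log10(10^(A/10) - 1) / (2 * log10(f_stop/f_pass))
10^(43.1/10) - 1 = 20416.3794
f_stop/f_pass = 14834.1 / 4986.3 = 2.975
n = 4.5514 -> ceil = 5

5


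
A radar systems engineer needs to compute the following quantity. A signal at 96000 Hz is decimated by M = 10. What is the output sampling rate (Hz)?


Decimation reduces the sample rate:
fs_out = fs_in / M
       = 96000 / 10
       = 9600.0 Hz

9600.0 Hz


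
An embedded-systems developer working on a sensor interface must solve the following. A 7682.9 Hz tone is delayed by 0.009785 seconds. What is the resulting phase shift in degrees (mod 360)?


Phase shift from frequency and time delay:
phi = 360 * f * t_delay
    = 360 * 7682.9 * 0.009785
    = 27063.78 degrees
    mod 360 = 63.78 degrees

63.78 degrees


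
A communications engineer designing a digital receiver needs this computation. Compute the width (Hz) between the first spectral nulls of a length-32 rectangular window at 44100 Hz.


Main lobe width for a rectangular window:
Width = 2 * fs / N
      = 2 * 44100 / 32
      = 88200 / 32
      = 2756.25 Hz

2756.25 Hz


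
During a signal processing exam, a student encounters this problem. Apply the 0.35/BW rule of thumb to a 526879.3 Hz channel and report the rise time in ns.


Rise time from bandwidth relationship:
tr = 0.35 / BW
   = 0.35 / 526879.3
   = 6.642887659e-07 s
   = 664.2888 ns

664.2888 ns


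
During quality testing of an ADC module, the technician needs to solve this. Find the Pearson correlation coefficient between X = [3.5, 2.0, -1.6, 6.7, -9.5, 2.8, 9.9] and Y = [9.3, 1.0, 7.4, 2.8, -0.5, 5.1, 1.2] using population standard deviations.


Pearson correlation coefficient (population):
r = cov(X,Y) / (std(X) * std(Y))
Mean X = 1.9714, Mean Y = 3.7571
Cov(X,Y) = 2.933061
Std(X) = 5.764352, Std(Y) = 3.358936
r = 0.1515

0.1515


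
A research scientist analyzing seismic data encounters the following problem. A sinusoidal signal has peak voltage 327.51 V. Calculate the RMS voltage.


RMS voltage for a sinusoidal waveform:
V_rms = V_peak / sqrt(2)
      = 327.51 / 1.414214
      = 231.585 V

231.585 V


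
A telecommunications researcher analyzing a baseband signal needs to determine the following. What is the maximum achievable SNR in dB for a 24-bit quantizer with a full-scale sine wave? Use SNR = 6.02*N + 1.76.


Theoretical SNR for a full-scale sinusoid:
SNR = 6.02 * N + 1.76
    = 6.02 * 24 + 1.76
    = 144.48 + 1.76
    = 146.24 dB

146.24 dB


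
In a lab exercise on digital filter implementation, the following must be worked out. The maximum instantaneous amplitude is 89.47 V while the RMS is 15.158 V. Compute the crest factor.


Crest factor is the ratio of peak to RMS:
CF = V_peak / V_rms
   = 89.47 / 15.158
   = 5.9025

5.9025


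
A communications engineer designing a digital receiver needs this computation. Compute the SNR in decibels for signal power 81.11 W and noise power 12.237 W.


SNR in decibels:
SNR = 10 * log10(Ps / Pn)
    = 10 * log10(81.11 / 12.237)
    = 10 * log10(6.6283)
    = 10 * 0.8214
    = 8.21 dB

8.21 dB


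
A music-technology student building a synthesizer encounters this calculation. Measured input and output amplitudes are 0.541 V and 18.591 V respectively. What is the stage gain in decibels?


Voltage gain in dB:
G = 20 * log10(Vout / Vin)
  = 20 * log10(18.591 / 0.541)
  = 20 * log10(34.36414)
  = 20 * 1.536105
  = 30.72 dB

30.72 dB


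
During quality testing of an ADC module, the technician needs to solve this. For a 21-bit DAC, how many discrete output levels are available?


Number of quantization levels = 2^N
= 2^21
= 2097152

2097152


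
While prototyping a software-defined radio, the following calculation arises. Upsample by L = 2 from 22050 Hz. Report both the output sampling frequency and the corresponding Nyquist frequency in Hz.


Step 1 — output sample rate after interpolation by L:
fs_out = L * fs_in = 2 * 22050 = 44100 Hz

Step 2 — Nyquist frequency of the output stream:
f_Nyq = fs_out / 2 = 44100 / 2 = 22050.0 Hz

fs_out = 44100 Hz; f_Nyquist = 22050.0 Hz


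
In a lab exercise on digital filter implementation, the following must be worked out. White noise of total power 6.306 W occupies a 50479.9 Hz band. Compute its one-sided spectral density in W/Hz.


Power spectral density:
PSD = P / BW
    = 6.306 / 50479.9
    = 0.00012492 W/Hz

0.00012492 W/Hz


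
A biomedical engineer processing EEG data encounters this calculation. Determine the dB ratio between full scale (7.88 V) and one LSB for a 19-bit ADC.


Dynamic range from full-scale to LSB:
V_min = V_max / 2^bits = 7.88 / 2^19
DR = 20 * log10(V_max / V_min)
   = 20 * log10(2^19)
   = 20 * 19 * log10(2)
   = 114.39 dB

114.39 dB


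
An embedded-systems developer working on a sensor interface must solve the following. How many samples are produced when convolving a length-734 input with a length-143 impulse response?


Linear convolution output length:
L = N + M - 1
  = 734 + 143 - 1
  = 876 samples

876


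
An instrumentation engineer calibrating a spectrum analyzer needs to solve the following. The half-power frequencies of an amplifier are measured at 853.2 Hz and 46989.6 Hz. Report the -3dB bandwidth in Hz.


Bandwidth is the difference of -3dB frequencies:
BW = f_high - f_low
   = 46989.6 - 853.2
   = 46136.4 Hz

46136.4 Hz


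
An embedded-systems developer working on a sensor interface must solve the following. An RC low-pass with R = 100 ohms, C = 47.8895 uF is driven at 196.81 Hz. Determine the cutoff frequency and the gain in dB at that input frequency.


Step 1 — cutoff frequency:
fc = 1 / (2*pi*R*C)
C = 47.8895 uF = 4.78895e-05 F
fc = 1 / (2*pi*100*4.78895e-05)
   = 33.2338 Hz

Step 2 — magnitude at f = 196.81 Hz:
|H(f)| = 1 / sqrt(1 + (f/fc)^2)
f/fc = 196.81 / 33.2338 = 5.921983
|H| = 1 / sqrt(1 + 35.069883) = 0.1665051
|H|_dB = 20*log10(0.1665051) = -15.57 dB

fc = 33.2338 Hz; |H(196.81 Hz)| = -15.57 dB


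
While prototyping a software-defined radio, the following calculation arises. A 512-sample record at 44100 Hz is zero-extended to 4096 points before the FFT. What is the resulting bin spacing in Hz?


Frequency resolution after zero-padding:
N_padded = 512 * 8 = 4096
df = fs / N_padded
   = 44100 / 4096
   = 10.7666 Hz

10.7666 Hz


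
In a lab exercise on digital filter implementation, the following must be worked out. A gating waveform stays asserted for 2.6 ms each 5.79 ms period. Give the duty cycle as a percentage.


Duty cycle as a percentage:
DC = (t_on / T) * 100
   = (2.6 / 5.79) * 100
   = 0.44905 * 100
   = 44.91 %

44.91 %


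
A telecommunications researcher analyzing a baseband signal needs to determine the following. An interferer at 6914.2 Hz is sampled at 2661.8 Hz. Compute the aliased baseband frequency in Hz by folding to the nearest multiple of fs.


Compute the nearest integer multiple of fs to the signal:
n = round(6914.2 / 2661.8) = 3
f_alias = |6914.2 - 3 * 2661.8|
        = |6914.2 - 7985.4|
        = 1071.2 Hz

1071.2


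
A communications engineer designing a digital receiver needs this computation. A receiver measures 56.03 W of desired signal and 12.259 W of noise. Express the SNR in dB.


SNR in decibels:
SNR = 10 * log10(Ps / Pn)
    = 10 * log10(56.03 / 12.259)
    = 10 * log10(4.5705)
    = 10 * 0.66
    = 6.6 dB

6.6 dB


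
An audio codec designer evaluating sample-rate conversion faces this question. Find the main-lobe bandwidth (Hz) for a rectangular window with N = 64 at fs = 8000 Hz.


Main lobe width for a rectangular window:
Width = 2 * fs / N
      = 2 * 8000 / 64
      = 16000 / 64
      = 250.0 Hz

250.0 Hz


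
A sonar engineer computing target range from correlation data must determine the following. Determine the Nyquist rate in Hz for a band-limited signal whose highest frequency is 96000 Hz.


The Nyquist rate is twice the maximum frequency component.
fs_min = 2 * fmax
      = 2 * 96000
      = 192000 Hz

192000


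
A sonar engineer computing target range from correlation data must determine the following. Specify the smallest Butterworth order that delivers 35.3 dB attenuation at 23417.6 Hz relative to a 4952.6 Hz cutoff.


Butterworth filter order formula:
n = log10(10^(A/10) - 1) / (2 * log10(f_stop/f_pass))
10^(35.3/10) - 1 = 3387.4416
f_stop/f_pass = 23417.6 / 4952.6 = 4.7283
n = 2.6158 -> ceil = 3

3


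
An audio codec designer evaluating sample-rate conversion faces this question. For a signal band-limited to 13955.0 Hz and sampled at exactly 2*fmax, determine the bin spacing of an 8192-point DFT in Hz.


Step 1 — Nyquist sampling rate:
fs = 2 * fmax = 2 * 13955.0 = 27910.0 Hz

Step 2 — DFT bin spacing:
df = fs / N = 27910.0 / 8192 = 3.407 Hz

3.407 Hz


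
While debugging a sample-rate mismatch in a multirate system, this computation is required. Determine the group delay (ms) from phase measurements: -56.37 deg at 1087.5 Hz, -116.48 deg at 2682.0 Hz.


Group delay from phase difference:
tau = -d(phi)/d(omega)
d(phi) = -60.11 deg = -1.049117 rad
d(omega) = 2*pi*(2682.0 - 1087.5) = 10018.539 rad/s
tau = -(-1.049117) / 10018.539
    = 0.1047 ms

0.1047 ms


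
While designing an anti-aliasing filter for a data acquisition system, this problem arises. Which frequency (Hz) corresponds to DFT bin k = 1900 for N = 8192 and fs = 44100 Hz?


Frequency of DFT bin k:
f_k = k * fs / N
    = 1900 * 44100 / 8192
    = 83790000 / 8192
    = 10228.271 Hz

10228.271 Hz


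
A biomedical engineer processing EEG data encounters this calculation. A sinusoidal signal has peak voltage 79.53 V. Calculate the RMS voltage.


RMS voltage for a sinusoidal waveform:
V_rms = V_peak / sqrt(2)
      = 79.53 / 1.414214
      = 56.236 V

56.236 V


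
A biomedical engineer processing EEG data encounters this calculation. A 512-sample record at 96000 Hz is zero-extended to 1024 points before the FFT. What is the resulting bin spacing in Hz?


Frequency resolution after zero-padding:
N_padded = 512 * 2 = 1024
df = fs / N_padded
   = 96000 / 1024
   = 93.75 Hz

93.75 Hz


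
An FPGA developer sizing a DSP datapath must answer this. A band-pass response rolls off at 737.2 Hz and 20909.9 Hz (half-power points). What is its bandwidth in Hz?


Bandwidth is the difference of -3dB frequencies:
BW = f_high - f_low
   = 20909.9 - 737.2
   = 20172.7 Hz

20172.7 Hz


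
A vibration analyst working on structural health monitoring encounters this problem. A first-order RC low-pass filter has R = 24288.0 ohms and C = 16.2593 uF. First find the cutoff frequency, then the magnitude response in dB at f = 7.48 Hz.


Step 1 — cutoff frequency:
fc = 1 / (2*pi*R*C)
C = 16.2593 uF = 1.62593e-05 F
fc = 1 / (2*pi*24288.0*1.62593e-05)
   = 0.40302 Hz

Step 2 — magnitude at f = 7.48 Hz:
|H(f)| = 1 / sqrt(1 + (f/fc)^2)
f/fc = 7.48 / 0.40302 = 18.559873
|H| = 1 / sqrt(1 + 344.468886) = 0.0538016
|H|_dB = 20*log10(0.0538016) = -25.38 dB

fc = 0.40302 Hz; |H(7.48 Hz)| = -25.38 dB


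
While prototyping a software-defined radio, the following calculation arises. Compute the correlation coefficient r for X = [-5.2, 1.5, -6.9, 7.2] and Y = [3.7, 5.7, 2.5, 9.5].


Pearson correlation coefficient (population):
r = cov(X,Y) / (std(X) * std(Y))
Mean X = -0.85, Mean Y = 5.35
Cov(X,Y) = 14.6625
Std(X) = 5.609144, Std(Y) = 2.654713
r = 0.9847

0.9847


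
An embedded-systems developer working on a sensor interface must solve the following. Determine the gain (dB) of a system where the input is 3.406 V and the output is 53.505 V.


Voltage gain in dB:
G = 20 * log10(Vout / Vin)
  = 20 * log10(53.505 / 3.406)
  = 20 * log10(15.709043)
  = 20 * 1.19615
  = 23.92 dB

23.92 dB


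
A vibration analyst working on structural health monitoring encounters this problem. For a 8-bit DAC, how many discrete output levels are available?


Number of quantization levels = 2^N
= 2^8
= 256

256


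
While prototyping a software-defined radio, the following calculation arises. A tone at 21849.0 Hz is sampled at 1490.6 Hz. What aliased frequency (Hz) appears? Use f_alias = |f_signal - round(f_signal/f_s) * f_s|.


Compute the nearest integer multiple of fs to the signal:
n = round(21849.0 / 1490.6) = 15
f_alias = |21849.0 - 15 * 1490.6|
        = |21849.0 - 22359.0|
        = 510.0 Hz

510.0


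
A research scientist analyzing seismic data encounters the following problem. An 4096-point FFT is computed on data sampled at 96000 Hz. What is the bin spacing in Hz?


DFT frequency resolution:
df = fs / N
   = 96000 / 4096
   = 23.4375 Hz

23.4375 Hz


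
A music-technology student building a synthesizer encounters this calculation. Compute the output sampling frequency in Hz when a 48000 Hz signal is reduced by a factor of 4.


Decimation reduces the sample rate:
fs_out = fs_in / M
       = 48000 / 4
       = 12000.0 Hz

12000.0 Hz


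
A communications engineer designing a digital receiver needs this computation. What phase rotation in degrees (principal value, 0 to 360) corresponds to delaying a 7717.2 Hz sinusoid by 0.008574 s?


Phase shift from frequency and time delay:
phi = 360 * f * t_delay
    = 360 * 7717.2 * 0.008574
    = 23820.22 degrees
    mod 360 = 60.22 degrees

60.22 degrees


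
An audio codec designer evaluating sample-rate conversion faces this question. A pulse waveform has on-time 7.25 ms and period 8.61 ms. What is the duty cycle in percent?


Duty cycle as a percentage:
DC = (t_on / T) * 100
   = (7.25 / 8.61) * 100
   = 0.842044 * 100
   = 84.2 %

84.2 %


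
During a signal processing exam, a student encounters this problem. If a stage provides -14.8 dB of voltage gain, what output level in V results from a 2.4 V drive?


Output voltage from dB gain:
V_out = V_in * 10^(gain_dB / 20)
      = 2.4 * 10^(-14.8 / 20)
      = 2.4 * 0.18197
      = 0.4367 V

0.4367 V


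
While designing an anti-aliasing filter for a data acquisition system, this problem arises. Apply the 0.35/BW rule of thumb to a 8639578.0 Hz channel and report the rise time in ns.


Rise time from bandwidth relationship:
tr = 0.35 / BW
   = 0.35 / 8639578.0
   = 4.051123793e-08 s
   = 40.5112 ns

40.5112 ns


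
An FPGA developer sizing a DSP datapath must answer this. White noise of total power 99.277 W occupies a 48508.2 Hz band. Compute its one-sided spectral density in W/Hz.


Power spectral density:
PSD = P / BW
    = 99.277 / 48508.2
    = 0.0020466 W/Hz

0.0020466 W/Hz


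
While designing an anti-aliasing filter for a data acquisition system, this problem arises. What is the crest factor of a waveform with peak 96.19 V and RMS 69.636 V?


Crest factor is the ratio of peak to RMS:
CF = V_peak / V_rms
   = 96.19 / 69.636
   = 1.3813

1.3813


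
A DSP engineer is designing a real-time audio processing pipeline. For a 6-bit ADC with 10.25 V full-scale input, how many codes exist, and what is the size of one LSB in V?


Step 1 — number of quantization levels:
L = 2^N = 2^6 = 64

Step 2 — LSB step size:
delta = Vfs / L
      = 10.25 / 64
      = 0.16015625 V

Levels = 64; step size = 0.16015625 V


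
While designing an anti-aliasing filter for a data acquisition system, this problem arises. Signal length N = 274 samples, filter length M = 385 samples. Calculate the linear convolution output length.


Linear convolution output length:
L = N + M - 1
  = 274 + 385 - 1
  = 658 samples

658


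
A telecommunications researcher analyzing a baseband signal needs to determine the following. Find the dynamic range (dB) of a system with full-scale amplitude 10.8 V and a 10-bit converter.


Dynamic range from full-scale to LSB:
V_min = V_max / 2^bits = 10.8 / 2^10
DR = 20 * log10(V_max / V_min)
   = 20 * log10(2^10)
   = 20 * 10 * log10(2)
   = 60.21 dB

60.21 dB


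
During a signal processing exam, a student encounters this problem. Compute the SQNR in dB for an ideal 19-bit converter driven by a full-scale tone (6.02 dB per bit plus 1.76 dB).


Theoretical SNR for a full-scale sinusoid:
SNR = 6.02 * N + 1.76
    = 6.02 * 19 + 1.76
    = 114.38 + 1.76
    = 116.14 dB

116.14 dB


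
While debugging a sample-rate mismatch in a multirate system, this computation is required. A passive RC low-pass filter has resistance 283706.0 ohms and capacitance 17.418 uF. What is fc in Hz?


Cutoff frequency of a first-order RC filter:
fc = 1 / (2 * pi * R * C)
C = 17.418 uF = 1.7418e-05 F
fc = 1 / (2 * pi * 283706.0 * 1.7418e-05)
   = 1 / 31.048932643875
   = 0.032207 Hz

0.032207 Hz


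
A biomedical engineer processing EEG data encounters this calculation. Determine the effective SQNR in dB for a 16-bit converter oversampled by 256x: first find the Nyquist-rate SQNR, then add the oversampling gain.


Step 1 — baseline SQNR at Nyquist:
SQNR_base = 6.02*N + 1.76
          = 6.02*16 + 1.76
          = 98.08 dB

Step 2 — oversampling processing gain:
G = 10*log10(OSR) = 10*log10(256) = 24.08 dB

Step 3 — total:
SQNR_total = 98.08 + 24.08 = 122.16 dB

Base SQNR = 98.08 dB; oversampled SQNR = 122.16 dB


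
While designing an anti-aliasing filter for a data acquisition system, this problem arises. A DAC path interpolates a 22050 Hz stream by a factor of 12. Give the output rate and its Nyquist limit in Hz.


Step 1 — output sample rate after interpolation by L:
fs_out = L * fs_in = 12 * 22050 = 264600 Hz

Step 2 — Nyquist frequency of the output stream:
f_Nyq = fs_out / 2 = 264600 / 2 = 132300.0 Hz

fs_out = 264600 Hz; f_Nyquist = 132300.0 Hz


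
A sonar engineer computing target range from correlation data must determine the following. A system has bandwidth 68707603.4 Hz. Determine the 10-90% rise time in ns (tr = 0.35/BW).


Rise time from bandwidth relationship:
tr = 0.35 / BW
   = 0.35 / 68707603.4
   = 5.094050479e-09 s
   = 5.0941 ns

5.0941 ns


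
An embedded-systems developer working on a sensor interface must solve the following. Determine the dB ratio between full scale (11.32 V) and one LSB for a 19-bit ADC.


Dynamic range from full-scale to LSB:
V_min = V_max / 2^bits = 11.32 / 2^19
DR = 20 * log10(V_max / V_min)
   = 20 * log10(2^19)
   = 20 * 19 * log10(2)
   = 114.39 dB

114.39 dB


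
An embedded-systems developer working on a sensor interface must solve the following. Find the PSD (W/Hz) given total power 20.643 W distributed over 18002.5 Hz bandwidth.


Power spectral density:
PSD = P / BW
    = 20.643 / 18002.5
    = 0.00114667 W/Hz

0.00114667 W/Hz


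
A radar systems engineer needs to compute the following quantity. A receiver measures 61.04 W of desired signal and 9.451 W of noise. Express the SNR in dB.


SNR in decibels:
SNR = 10 * log10(Ps / Pn)
    = 10 * log10(61.04 / 9.451)
    = 10 * log10(6.4586)
    = 10 * 0.8101
    = 8.1 dB

8.1 dB


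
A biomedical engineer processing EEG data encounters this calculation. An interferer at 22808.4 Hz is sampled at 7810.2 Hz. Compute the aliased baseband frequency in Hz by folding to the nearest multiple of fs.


Compute the nearest integer multiple of fs to the signal:
n = round(22808.4 / 7810.2) = 3
f_alias = |22808.4 - 3 * 7810.2|
        = |22808.4 - 23430.6|
        = 622.2 Hz

622.2


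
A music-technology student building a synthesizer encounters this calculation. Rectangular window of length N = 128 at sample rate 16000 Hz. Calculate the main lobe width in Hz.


Main lobe width for a rectangular window:
Width = 2 * fs / N
      = 2 * 16000 / 128
      = 32000 / 128
      = 250.0 Hz

250.0 Hz


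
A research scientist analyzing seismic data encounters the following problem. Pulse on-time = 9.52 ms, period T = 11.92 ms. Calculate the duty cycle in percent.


Duty cycle as a percentage:
DC = (t_on / T) * 100
   = (9.52 / 11.92) * 100
   = 0.798658 * 100
   = 79.87 %

79.87 %


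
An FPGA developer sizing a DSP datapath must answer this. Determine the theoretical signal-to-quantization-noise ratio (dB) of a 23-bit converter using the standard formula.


Theoretical SNR for a full-scale sinusoid:
SNR = 6.02 * N + 1.76
    = 6.02 * 23 + 1.76
    = 138.46 + 1.76
    = 140.22 dB

140.22 dB
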